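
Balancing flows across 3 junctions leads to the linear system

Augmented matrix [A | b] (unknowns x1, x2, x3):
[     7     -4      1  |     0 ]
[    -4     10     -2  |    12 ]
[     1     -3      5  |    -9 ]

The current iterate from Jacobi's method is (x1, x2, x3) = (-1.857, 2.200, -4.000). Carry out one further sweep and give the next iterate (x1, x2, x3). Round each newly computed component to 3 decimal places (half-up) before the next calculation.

(1.829, -0.343, -0.109)

One sweep:
  x1 = (0 - (-4)·2.200 - (1)·-4.000) / (7) = 1.829
  x2 = (12 - (-4)·-1.857 - (-2)·-4.000) / (10) = -0.343
  x3 = (-9 - (1)·-1.857 - (-3)·2.200) / (5) = -0.109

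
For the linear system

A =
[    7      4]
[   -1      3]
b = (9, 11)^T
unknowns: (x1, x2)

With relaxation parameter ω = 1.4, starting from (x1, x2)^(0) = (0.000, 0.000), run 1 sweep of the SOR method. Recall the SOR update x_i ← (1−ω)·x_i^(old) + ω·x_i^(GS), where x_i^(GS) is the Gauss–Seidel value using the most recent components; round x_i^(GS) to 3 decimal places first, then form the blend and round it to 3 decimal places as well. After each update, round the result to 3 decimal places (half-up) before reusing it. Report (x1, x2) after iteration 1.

(1.800, 5.974)

Iteration 1:
  x1: GS value = (9 - (4)·0.000) / (7) = 1.286;  x1 ← (1−ω)·0.000 + ω·1.286 = 1.800
  x2: GS value = (11 - (-1)·1.800) / (3) = 4.267;  x2 ← (1−ω)·0.000 + ω·4.267 = 5.974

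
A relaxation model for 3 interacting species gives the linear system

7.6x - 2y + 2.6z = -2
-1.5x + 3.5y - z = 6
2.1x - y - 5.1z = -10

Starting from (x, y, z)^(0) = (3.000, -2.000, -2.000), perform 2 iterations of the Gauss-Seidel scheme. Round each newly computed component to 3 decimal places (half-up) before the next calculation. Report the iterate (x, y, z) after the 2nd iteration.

Iteration 1:
  x = (-2 - (-2)·-2.000 - (2.6)·-2.000) / (7.6) = -0.105
  y = (6 - (-1.5)·-0.105 - (-1)·-2.000) / (3.5) = 1.098
  z = (-10 - (2.1)·-0.105 - (-1)·1.098) / (-5.1) = 1.702
Iteration 2:
  x = (-2 - (-2)·1.098 - (2.6)·1.702) / (7.6) = -0.556
  y = (6 - (-1.5)·-0.556 - (-1)·1.702) / (3.5) = 1.962
  z = (-10 - (2.1)·-0.556 - (-1)·1.962) / (-5.1) = 1.347

(-0.556, 1.962, 1.347)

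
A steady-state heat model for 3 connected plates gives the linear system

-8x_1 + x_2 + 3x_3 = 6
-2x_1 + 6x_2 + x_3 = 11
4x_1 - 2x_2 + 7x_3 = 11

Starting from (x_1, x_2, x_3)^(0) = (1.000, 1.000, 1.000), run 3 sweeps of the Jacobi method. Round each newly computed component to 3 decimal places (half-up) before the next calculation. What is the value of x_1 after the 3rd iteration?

Iteration 1:
  x_1 = (6 - (1)·1.000 - (3)·1.000) / (-8) = -0.250
  x_2 = (11 - (-2)·1.000 - (1)·1.000) / (6) = 2.000
  x_3 = (11 - (4)·1.000 - (-2)·1.000) / (7) = 1.286
Iteration 2:
  x_1 = (6 - (1)·2.000 - (3)·1.286) / (-8) = -0.018
  x_2 = (11 - (-2)·-0.250 - (1)·1.286) / (6) = 1.536
  x_3 = (11 - (4)·-0.250 - (-2)·2.000) / (7) = 2.286
Iteration 3:
  x_1 = (6 - (1)·1.536 - (3)·2.286) / (-8) = 0.299
  x_2 = (11 - (-2)·-0.018 - (1)·2.286) / (6) = 1.446
  x_3 = (11 - (4)·-0.018 - (-2)·1.536) / (7) = 2.021

0.299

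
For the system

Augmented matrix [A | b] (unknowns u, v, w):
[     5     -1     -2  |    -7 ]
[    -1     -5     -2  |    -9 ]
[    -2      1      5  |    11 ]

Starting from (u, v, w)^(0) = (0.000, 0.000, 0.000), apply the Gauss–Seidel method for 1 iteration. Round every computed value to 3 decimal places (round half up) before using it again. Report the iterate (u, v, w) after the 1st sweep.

(-1.400, 2.080, 1.224)

Iteration 1:
  u = (-7 - (-1)·0.000 - (-2)·0.000) / (5) = -1.400
  v = (-9 - (-1)·-1.400 - (-2)·0.000) / (-5) = 2.080
  w = (11 - (-2)·-1.400 - (1)·2.080) / (5) = 1.224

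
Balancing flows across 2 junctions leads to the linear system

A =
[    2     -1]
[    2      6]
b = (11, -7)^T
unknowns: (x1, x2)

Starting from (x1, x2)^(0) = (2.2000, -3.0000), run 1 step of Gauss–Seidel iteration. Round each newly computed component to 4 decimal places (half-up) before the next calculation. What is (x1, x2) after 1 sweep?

Iteration 1:
  x1 = (11 - (-1)·-3.0000) / (2) = 4.0000
  x2 = (-7 - (2)·4.0000) / (6) = -2.5000

(4.0000, -2.5000)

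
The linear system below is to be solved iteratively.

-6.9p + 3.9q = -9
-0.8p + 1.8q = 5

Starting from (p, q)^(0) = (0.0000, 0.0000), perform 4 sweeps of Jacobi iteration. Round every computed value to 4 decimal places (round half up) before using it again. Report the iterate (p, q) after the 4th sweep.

Iteration 1:
  p = (-9 - (3.9)·0.0000) / (-6.9) = 1.3043
  q = (5 - (-0.8)·0.0000) / (1.8) = 2.7778
Iteration 2:
  p = (-9 - (3.9)·2.7778) / (-6.9) = 2.8744
  q = (5 - (-0.8)·1.3043) / (1.8) = 3.3575
Iteration 3:
  p = (-9 - (3.9)·3.3575) / (-6.9) = 3.2021
  q = (5 - (-0.8)·2.8744) / (1.8) = 4.0553
Iteration 4:
  p = (-9 - (3.9)·4.0553) / (-6.9) = 3.5965
  q = (5 - (-0.8)·3.2021) / (1.8) = 4.2009

(3.5965, 4.2009)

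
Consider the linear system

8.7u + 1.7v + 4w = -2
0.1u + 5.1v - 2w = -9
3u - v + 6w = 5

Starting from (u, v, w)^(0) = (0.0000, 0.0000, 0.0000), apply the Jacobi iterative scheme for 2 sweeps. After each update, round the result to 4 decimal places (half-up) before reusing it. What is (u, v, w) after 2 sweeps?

(-0.2682, -1.4334, 0.6542)

Iteration 1:
  u = (-2 - (1.7)·0.0000 - (4)·0.0000) / (8.7) = -0.2299
  v = (-9 - (0.1)·0.0000 - (-2)·0.0000) / (5.1) = -1.7647
  w = (5 - (3)·0.0000 - (-1)·0.0000) / (6) = 0.8333
Iteration 2:
  u = (-2 - (1.7)·-1.7647 - (4)·0.8333) / (8.7) = -0.2682
  v = (-9 - (0.1)·-0.2299 - (-2)·0.8333) / (5.1) = -1.4334
  w = (5 - (3)·-0.2299 - (-1)·-1.7647) / (6) = 0.6542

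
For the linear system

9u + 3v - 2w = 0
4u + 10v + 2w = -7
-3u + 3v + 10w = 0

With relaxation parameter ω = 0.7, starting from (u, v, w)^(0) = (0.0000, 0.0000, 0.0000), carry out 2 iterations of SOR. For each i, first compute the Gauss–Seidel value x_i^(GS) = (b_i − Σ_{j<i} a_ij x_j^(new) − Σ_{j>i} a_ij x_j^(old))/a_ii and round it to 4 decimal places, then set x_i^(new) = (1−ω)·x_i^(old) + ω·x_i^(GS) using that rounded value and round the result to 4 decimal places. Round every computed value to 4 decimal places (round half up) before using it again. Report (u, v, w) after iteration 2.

Iteration 1:
  u: GS value = (0 - (3)·0.0000 - (-2)·0.0000) / (9) = 0.0000;  u ← (1−ω)·0.0000 + ω·0.0000 = 0.0000
  v: GS value = (-7 - (4)·0.0000 - (2)·0.0000) / (10) = -0.7000;  v ← (1−ω)·0.0000 + ω·-0.7000 = -0.4900
  w: GS value = (0 - (-3)·0.0000 - (3)·-0.4900) / (10) = 0.1470;  w ← (1−ω)·0.0000 + ω·0.1470 = 0.1029
Iteration 2:
  u: GS value = (0 - (3)·-0.4900 - (-2)·0.1029) / (9) = 0.1862;  u ← (1−ω)·0.0000 + ω·0.1862 = 0.1303
  v: GS value = (-7 - (4)·0.1303 - (2)·0.1029) / (10) = -0.7727;  v ← (1−ω)·-0.4900 + ω·-0.7727 = -0.6879
  w: GS value = (0 - (-3)·0.1303 - (3)·-0.6879) / (10) = 0.2455;  w ← (1−ω)·0.1029 + ω·0.2455 = 0.2027

(0.1303, -0.6879, 0.2027)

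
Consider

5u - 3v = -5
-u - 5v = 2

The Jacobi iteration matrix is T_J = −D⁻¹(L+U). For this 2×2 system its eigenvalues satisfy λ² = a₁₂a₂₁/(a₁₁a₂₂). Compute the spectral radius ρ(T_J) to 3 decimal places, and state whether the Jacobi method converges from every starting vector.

0.346

a₁₂a₂₁/(a₁₁a₂₂) = (-3)·(-1) / ((5)·(-5)) = -0.120000
ρ = √|-0.120000| = √0.120000 = 0.346
ρ < 1, so Jacobi converges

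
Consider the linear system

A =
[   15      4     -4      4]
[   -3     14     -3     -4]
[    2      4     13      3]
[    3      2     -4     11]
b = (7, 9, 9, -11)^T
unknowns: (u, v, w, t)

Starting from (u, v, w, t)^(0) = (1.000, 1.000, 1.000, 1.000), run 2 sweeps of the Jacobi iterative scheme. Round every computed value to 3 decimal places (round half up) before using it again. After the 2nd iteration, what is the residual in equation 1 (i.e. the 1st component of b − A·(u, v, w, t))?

6.752

Iteration 1:
  u = (7 - (4)·1.000 - (-4)·1.000 - (4)·1.000) / (15) = 0.200
  v = (9 - (-3)·1.000 - (-3)·1.000 - (-4)·1.000) / (14) = 1.357
  w = (9 - (2)·1.000 - (4)·1.000 - (3)·1.000) / (13) = 0.000
  t = (-11 - (3)·1.000 - (2)·1.000 - (-4)·1.000) / (11) = -1.091
Iteration 2:
  u = (7 - (4)·1.357 - (-4)·0.000 - (4)·-1.091) / (15) = 0.396
  v = (9 - (-3)·0.200 - (-3)·0.000 - (-4)·-1.091) / (14) = 0.374
  w = (9 - (2)·0.200 - (4)·1.357 - (3)·-1.091) / (13) = 0.496
  t = (-11 - (3)·0.200 - (2)·1.357 - (-4)·0.000) / (11) = -1.301
Residual b − A·x = (6.752, 1.236, 4.167, 3.359)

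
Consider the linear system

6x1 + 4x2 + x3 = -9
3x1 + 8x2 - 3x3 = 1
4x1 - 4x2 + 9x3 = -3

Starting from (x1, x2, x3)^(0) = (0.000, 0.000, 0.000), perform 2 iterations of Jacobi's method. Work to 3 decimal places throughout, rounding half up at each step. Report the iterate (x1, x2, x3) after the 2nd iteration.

(-1.528, 0.563, 0.389)

Iteration 1:
  x1 = (-9 - (4)·0.000 - (1)·0.000) / (6) = -1.500
  x2 = (1 - (3)·0.000 - (-3)·0.000) / (8) = 0.125
  x3 = (-3 - (4)·0.000 - (-4)·0.000) / (9) = -0.333
Iteration 2:
  x1 = (-9 - (4)·0.125 - (1)·-0.333) / (6) = -1.528
  x2 = (1 - (3)·-1.500 - (-3)·-0.333) / (8) = 0.563
  x3 = (-3 - (4)·-1.500 - (-4)·0.125) / (9) = 0.389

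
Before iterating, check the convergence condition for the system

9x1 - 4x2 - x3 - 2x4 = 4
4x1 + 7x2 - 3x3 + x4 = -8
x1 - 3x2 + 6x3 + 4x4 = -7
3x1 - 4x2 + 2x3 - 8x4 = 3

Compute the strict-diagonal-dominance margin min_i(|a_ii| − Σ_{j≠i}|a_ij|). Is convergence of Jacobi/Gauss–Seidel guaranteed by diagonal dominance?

-2

row 1: |9| − (4+1+2) = 2
row 2: |7| − (4+3+1) = -1
row 3: |6| − (1+3+4) = -2
row 4: |-8| − (3+4+2) = -1
minimum over rows = -2 → not strictly diagonally dominant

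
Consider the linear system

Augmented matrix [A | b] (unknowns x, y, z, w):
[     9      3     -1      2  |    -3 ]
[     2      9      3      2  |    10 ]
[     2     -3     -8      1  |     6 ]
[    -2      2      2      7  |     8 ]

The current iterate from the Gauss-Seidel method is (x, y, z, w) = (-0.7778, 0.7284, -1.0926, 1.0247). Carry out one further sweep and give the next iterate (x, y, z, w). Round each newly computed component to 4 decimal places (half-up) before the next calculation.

(-0.9252, 1.4532, -1.3982, 0.8628)

One sweep:
  x = (-3 - (3)·0.7284 - (-1)·-1.0926 - (2)·1.0247) / (9) = -0.9252
  y = (10 - (2)·-0.9252 - (3)·-1.0926 - (2)·1.0247) / (9) = 1.4532
  z = (6 - (2)·-0.9252 - (-3)·1.4532 - (1)·1.0247) / (-8) = -1.3982
  w = (8 - (-2)·-0.9252 - (2)·1.4532 - (2)·-1.3982) / (7) = 0.8628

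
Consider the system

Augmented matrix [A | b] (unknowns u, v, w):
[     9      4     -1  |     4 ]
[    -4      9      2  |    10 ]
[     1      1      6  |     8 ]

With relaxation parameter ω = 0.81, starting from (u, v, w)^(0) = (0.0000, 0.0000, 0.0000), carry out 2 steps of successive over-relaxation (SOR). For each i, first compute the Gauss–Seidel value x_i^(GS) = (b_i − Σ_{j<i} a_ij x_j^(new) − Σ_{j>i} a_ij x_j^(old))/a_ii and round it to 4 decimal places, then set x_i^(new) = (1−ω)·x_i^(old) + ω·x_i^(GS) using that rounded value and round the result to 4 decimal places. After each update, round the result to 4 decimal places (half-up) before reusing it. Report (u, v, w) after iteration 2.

(0.1381, 0.9847, 1.0980)

Iteration 1:
  u: GS value = (4 - (4)·0.0000 - (-1)·0.0000) / (9) = 0.4444;  u ← (1−ω)·0.0000 + ω·0.4444 = 0.3600
  v: GS value = (10 - (-4)·0.3600 - (2)·0.0000) / (9) = 1.2711;  v ← (1−ω)·0.0000 + ω·1.2711 = 1.0296
  w: GS value = (8 - (1)·0.3600 - (1)·1.0296) / (6) = 1.1017;  w ← (1−ω)·0.0000 + ω·1.1017 = 0.8924
Iteration 2:
  u: GS value = (4 - (4)·1.0296 - (-1)·0.8924) / (9) = 0.0860;  u ← (1−ω)·0.3600 + ω·0.0860 = 0.1381
  v: GS value = (10 - (-4)·0.1381 - (2)·0.8924) / (9) = 0.9742;  v ← (1−ω)·1.0296 + ω·0.9742 = 0.9847
  w: GS value = (8 - (1)·0.1381 - (1)·0.9847) / (6) = 1.1462;  w ← (1−ω)·0.8924 + ω·1.1462 = 1.0980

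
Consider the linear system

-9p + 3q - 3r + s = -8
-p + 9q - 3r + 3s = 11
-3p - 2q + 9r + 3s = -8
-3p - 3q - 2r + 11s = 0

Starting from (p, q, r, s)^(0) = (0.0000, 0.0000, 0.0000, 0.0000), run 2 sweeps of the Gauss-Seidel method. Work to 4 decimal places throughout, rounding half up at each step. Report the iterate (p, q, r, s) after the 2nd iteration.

Iteration 1:
  p = (-8 - (3)·0.0000 - (-3)·0.0000 - (1)·0.0000) / (-9) = 0.8889
  q = (11 - (-1)·0.8889 - (-3)·0.0000 - (3)·0.0000) / (9) = 1.3210
  r = (-8 - (-3)·0.8889 - (-2)·1.3210 - (3)·0.0000) / (9) = -0.2990
  s = (0 - (-3)·0.8889 - (-3)·1.3210 - (-2)·-0.2990) / (11) = 0.5483
Iteration 2:
  p = (-8 - (3)·1.3210 - (-3)·-0.2990 - (1)·0.5483) / (-9) = 1.4898
  q = (11 - (-1)·1.4898 - (-3)·-0.2990 - (3)·0.5483) / (9) = 1.1053
  r = (-8 - (-3)·1.4898 - (-2)·1.1053 - (3)·0.5483) / (9) = -0.3294
  s = (0 - (-3)·1.4898 - (-3)·1.1053 - (-2)·-0.3294) / (11) = 0.6479

(1.4898, 1.1053, -0.3294, 0.6479)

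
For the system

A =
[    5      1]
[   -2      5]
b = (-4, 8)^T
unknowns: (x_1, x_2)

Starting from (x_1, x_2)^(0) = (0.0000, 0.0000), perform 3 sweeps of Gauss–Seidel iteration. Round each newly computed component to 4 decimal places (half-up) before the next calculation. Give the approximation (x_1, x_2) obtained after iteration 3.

Iteration 1:
  x_1 = (-4 - (1)·0.0000) / (5) = -0.8000
  x_2 = (8 - (-2)·-0.8000) / (5) = 1.2800
Iteration 2:
  x_1 = (-4 - (1)·1.2800) / (5) = -1.0560
  x_2 = (8 - (-2)·-1.0560) / (5) = 1.1776
Iteration 3:
  x_1 = (-4 - (1)·1.1776) / (5) = -1.0355
  x_2 = (8 - (-2)·-1.0355) / (5) = 1.1858

(-1.0355, 1.1858)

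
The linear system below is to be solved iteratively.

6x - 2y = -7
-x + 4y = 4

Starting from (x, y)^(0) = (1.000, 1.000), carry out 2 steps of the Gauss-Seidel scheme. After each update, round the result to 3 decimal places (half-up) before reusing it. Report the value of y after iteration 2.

Iteration 1:
  x = (-7 - (-2)·1.000) / (6) = -0.833
  y = (4 - (-1)·-0.833) / (4) = 0.792
Iteration 2:
  x = (-7 - (-2)·0.792) / (6) = -0.903
  y = (4 - (-1)·-0.903) / (4) = 0.774

0.774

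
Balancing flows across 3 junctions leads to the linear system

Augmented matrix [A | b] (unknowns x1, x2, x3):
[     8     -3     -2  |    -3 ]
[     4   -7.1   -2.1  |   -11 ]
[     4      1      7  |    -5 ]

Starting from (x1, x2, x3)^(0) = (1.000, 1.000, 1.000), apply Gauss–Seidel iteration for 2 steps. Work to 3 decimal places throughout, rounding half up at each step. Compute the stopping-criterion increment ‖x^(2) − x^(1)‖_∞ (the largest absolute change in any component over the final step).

Iteration 1:
  x1 = (-3 - (-3)·1.000 - (-2)·1.000) / (8) = 0.250
  x2 = (-11 - (4)·0.250 - (-2.1)·1.000) / (-7.1) = 1.394
  x3 = (-5 - (4)·0.250 - (1)·1.394) / (7) = -1.056
Iteration 2:
  x1 = (-3 - (-3)·1.394 - (-2)·-1.056) / (8) = -0.116
  x2 = (-11 - (4)·-0.116 - (-2.1)·-1.056) / (-7.1) = 1.796
  x3 = (-5 - (4)·-0.116 - (1)·1.796) / (7) = -0.905
Change: (-0.366, 0.402, 0.151) → max |·| = 0.402

0.402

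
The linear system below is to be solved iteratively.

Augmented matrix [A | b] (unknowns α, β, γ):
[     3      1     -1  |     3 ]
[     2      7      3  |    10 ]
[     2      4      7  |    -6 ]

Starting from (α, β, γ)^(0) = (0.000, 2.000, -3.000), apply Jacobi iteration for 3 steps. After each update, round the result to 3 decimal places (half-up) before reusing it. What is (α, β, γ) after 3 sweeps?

Iteration 1:
  α = (3 - (1)·2.000 - (-1)·-3.000) / (3) = -0.667
  β = (10 - (2)·0.000 - (3)·-3.000) / (7) = 2.714
  γ = (-6 - (2)·0.000 - (4)·2.000) / (7) = -2.000
Iteration 2:
  α = (3 - (1)·2.714 - (-1)·-2.000) / (3) = -0.571
  β = (10 - (2)·-0.667 - (3)·-2.000) / (7) = 2.476
  γ = (-6 - (2)·-0.667 - (4)·2.714) / (7) = -2.217
Iteration 3:
  α = (3 - (1)·2.476 - (-1)·-2.217) / (3) = -0.564
  β = (10 - (2)·-0.571 - (3)·-2.217) / (7) = 2.542
  γ = (-6 - (2)·-0.571 - (4)·2.476) / (7) = -2.109

(-0.564, 2.542, -2.109)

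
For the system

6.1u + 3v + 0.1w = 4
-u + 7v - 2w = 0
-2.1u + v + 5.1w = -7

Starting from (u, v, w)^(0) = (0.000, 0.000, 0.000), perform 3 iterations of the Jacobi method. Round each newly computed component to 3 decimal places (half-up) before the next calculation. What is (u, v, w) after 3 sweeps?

Iteration 1:
  u = (4 - (3)·0.000 - (0.1)·0.000) / (6.1) = 0.656
  v = (0 - (-1)·0.000 - (-2)·0.000) / (7) = 0.000
  w = (-7 - (-2.1)·0.000 - (1)·0.000) / (5.1) = -1.373
Iteration 2:
  u = (4 - (3)·0.000 - (0.1)·-1.373) / (6.1) = 0.678
  v = (0 - (-1)·0.656 - (-2)·-1.373) / (7) = -0.299
  w = (-7 - (-2.1)·0.656 - (1)·0.000) / (5.1) = -1.102
Iteration 3:
  u = (4 - (3)·-0.299 - (0.1)·-1.102) / (6.1) = 0.821
  v = (0 - (-1)·0.678 - (-2)·-1.102) / (7) = -0.218
  w = (-7 - (-2.1)·0.678 - (1)·-0.299) / (5.1) = -1.035

(0.821, -0.218, -1.035)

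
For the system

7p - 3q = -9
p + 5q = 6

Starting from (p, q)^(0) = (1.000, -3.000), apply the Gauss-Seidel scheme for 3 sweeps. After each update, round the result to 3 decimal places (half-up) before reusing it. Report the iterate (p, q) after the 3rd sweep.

(-0.724, 1.345)

Iteration 1:
  p = (-9 - (-3)·-3.000) / (7) = -2.571
  q = (6 - (1)·-2.571) / (5) = 1.714
Iteration 2:
  p = (-9 - (-3)·1.714) / (7) = -0.551
  q = (6 - (1)·-0.551) / (5) = 1.310
Iteration 3:
  p = (-9 - (-3)·1.310) / (7) = -0.724
  q = (6 - (1)·-0.724) / (5) = 1.345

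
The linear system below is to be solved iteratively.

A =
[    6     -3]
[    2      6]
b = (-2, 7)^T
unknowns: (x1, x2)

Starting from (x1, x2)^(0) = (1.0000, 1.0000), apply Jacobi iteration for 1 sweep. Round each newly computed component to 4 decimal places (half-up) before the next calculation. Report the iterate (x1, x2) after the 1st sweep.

Iteration 1:
  x1 = (-2 - (-3)·1.0000) / (6) = 0.1667
  x2 = (7 - (2)·1.0000) / (6) = 0.8333

(0.1667, 0.8333)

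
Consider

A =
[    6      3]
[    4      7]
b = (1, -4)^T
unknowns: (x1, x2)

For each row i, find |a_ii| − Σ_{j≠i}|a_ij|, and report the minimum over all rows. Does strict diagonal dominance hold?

row 1: |6| − (3) = 3
row 2: |7| − (4) = 3
minimum over rows = 3 → strictly diagonally dominant (convergence guaranteed)

3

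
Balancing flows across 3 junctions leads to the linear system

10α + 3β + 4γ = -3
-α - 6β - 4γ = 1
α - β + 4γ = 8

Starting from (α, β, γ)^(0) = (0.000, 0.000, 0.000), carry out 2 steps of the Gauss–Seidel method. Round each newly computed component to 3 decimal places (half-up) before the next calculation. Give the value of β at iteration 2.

Iteration 1:
  α = (-3 - (3)·0.000 - (4)·0.000) / (10) = -0.300
  β = (1 - (-1)·-0.300 - (-4)·0.000) / (-6) = -0.117
  γ = (8 - (1)·-0.300 - (-1)·-0.117) / (4) = 2.046
Iteration 2:
  α = (-3 - (3)·-0.117 - (4)·2.046) / (10) = -1.083
  β = (1 - (-1)·-1.083 - (-4)·2.046) / (-6) = -1.350
  γ = (8 - (1)·-1.083 - (-1)·-1.350) / (4) = 1.933

-1.350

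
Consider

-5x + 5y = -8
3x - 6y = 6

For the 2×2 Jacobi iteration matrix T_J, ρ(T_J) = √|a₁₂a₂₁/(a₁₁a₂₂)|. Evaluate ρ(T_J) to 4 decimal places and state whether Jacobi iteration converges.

a₁₂a₂₁/(a₁₁a₂₂) = (5)·(3) / ((-5)·(-6)) = 0.500000
ρ = √|0.500000| = √0.500000 = 0.7071
ρ < 1, so Jacobi converges

0.7071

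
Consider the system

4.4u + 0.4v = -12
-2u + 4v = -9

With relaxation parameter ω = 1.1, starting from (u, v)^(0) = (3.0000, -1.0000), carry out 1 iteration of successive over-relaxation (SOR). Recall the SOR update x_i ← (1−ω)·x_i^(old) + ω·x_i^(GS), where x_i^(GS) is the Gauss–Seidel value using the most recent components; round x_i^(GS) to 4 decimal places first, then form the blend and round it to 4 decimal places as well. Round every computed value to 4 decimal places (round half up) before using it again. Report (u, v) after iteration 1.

(-3.2000, -4.1350)

Iteration 1:
  u: GS value = (-12 - (0.4)·-1.0000) / (4.4) = -2.6364;  u ← (1−ω)·3.0000 + ω·-2.6364 = -3.2000
  v: GS value = (-9 - (-2)·-3.2000) / (4) = -3.8500;  v ← (1−ω)·-1.0000 + ω·-3.8500 = -4.1350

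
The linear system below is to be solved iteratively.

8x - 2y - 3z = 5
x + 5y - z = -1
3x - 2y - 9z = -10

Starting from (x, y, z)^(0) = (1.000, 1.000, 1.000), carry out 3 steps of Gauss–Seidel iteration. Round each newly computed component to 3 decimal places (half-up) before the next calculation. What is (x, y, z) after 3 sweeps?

Iteration 1:
  x = (5 - (-2)·1.000 - (-3)·1.000) / (8) = 1.250
  y = (-1 - (1)·1.250 - (-1)·1.000) / (5) = -0.250
  z = (-10 - (3)·1.250 - (-2)·-0.250) / (-9) = 1.583
Iteration 2:
  x = (5 - (-2)·-0.250 - (-3)·1.583) / (8) = 1.156
  y = (-1 - (1)·1.156 - (-1)·1.583) / (5) = -0.115
  z = (-10 - (3)·1.156 - (-2)·-0.115) / (-9) = 1.522
Iteration 3:
  x = (5 - (-2)·-0.115 - (-3)·1.522) / (8) = 1.167
  y = (-1 - (1)·1.167 - (-1)·1.522) / (5) = -0.129
  z = (-10 - (3)·1.167 - (-2)·-0.129) / (-9) = 1.529

(1.167, -0.129, 1.529)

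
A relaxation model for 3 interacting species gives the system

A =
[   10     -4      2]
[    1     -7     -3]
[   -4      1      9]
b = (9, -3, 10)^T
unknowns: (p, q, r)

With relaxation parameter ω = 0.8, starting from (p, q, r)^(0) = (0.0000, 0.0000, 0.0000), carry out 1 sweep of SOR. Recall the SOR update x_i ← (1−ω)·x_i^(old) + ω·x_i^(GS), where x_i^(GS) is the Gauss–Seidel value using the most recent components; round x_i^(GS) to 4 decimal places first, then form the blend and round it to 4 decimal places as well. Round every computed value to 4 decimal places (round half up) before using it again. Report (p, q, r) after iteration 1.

(0.7200, 0.4251, 1.1071)

Iteration 1:
  p: GS value = (9 - (-4)·0.0000 - (2)·0.0000) / (10) = 0.9000;  p ← (1−ω)·0.0000 + ω·0.9000 = 0.7200
  q: GS value = (-3 - (1)·0.7200 - (-3)·0.0000) / (-7) = 0.5314;  q ← (1−ω)·0.0000 + ω·0.5314 = 0.4251
  r: GS value = (10 - (-4)·0.7200 - (1)·0.4251) / (9) = 1.3839;  r ← (1−ω)·0.0000 + ω·1.3839 = 1.1071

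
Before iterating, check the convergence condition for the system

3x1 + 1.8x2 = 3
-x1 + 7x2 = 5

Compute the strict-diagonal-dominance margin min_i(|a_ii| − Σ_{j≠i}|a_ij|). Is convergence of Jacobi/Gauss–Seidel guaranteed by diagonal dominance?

row 1: |3| − (1.8) = 1.2
row 2: |7| − (1) = 6
minimum over rows = 1.2 → strictly diagonally dominant (convergence guaranteed)

1.2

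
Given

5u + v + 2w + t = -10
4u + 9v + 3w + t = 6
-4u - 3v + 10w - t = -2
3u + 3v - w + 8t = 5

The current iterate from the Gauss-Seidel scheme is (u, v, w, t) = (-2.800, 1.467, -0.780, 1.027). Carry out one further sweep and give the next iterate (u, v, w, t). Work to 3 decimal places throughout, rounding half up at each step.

One sweep:
  u = (-10 - (1)·1.467 - (2)·-0.780 - (1)·1.027) / (5) = -2.187
  v = (6 - (4)·-2.187 - (3)·-0.780 - (1)·1.027) / (9) = 1.785
  w = (-2 - (-4)·-2.187 - (-3)·1.785 - (-1)·1.027) / (10) = -0.437
  t = (5 - (3)·-2.187 - (3)·1.785 - (-1)·-0.437) / (8) = 0.721

(-2.187, 1.785, -0.437, 0.721)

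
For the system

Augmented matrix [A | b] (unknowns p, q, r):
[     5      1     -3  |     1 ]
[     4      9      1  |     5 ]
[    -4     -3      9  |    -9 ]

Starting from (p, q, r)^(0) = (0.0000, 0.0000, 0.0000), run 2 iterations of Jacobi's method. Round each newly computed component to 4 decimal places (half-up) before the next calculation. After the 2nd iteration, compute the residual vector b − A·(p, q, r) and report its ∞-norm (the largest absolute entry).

2.7779

Iteration 1:
  p = (1 - (1)·0.0000 - (-3)·0.0000) / (5) = 0.2000
  q = (5 - (4)·0.0000 - (1)·0.0000) / (9) = 0.5556
  r = (-9 - (-4)·0.0000 - (-3)·0.0000) / (9) = -1.0000
Iteration 2:
  p = (1 - (1)·0.5556 - (-3)·-1.0000) / (5) = -0.5111
  q = (5 - (4)·0.2000 - (1)·-1.0000) / (9) = 0.5778
  r = (-9 - (-4)·0.2000 - (-3)·0.5556) / (9) = -0.7259
Residual b − A·x = (0.8000, 2.5701, -2.7779); ∞-norm = 2.7779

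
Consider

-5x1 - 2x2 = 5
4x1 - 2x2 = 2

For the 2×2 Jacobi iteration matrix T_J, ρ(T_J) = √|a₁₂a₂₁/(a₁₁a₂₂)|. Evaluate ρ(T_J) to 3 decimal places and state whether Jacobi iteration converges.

0.894

a₁₂a₂₁/(a₁₁a₂₂) = (-2)·(4) / ((-5)·(-2)) = -0.800000
ρ = √|-0.800000| = √0.800000 = 0.894
ρ < 1, so Jacobi converges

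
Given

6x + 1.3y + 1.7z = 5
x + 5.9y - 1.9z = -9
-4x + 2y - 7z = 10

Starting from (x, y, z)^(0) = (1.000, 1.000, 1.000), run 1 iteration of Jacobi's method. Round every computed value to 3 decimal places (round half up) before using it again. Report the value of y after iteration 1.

-1.373

Iteration 1:
  x = (5 - (1.3)·1.000 - (1.7)·1.000) / (6) = 0.333
  y = (-9 - (1)·1.000 - (-1.9)·1.000) / (5.9) = -1.373
  z = (10 - (-4)·1.000 - (2)·1.000) / (-7) = -1.714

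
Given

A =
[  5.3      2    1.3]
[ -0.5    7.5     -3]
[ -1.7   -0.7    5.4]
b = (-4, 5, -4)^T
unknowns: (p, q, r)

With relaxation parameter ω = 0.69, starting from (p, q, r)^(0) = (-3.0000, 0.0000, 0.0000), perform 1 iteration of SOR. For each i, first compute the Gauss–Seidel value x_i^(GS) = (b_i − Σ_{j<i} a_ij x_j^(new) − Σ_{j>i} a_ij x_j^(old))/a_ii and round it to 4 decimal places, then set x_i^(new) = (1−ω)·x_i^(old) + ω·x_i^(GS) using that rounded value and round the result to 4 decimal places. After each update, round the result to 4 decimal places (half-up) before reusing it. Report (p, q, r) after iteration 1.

(-1.4507, 0.3933, -0.7911)

Iteration 1:
  p: GS value = (-4 - (2)·0.0000 - (1.3)·0.0000) / (5.3) = -0.7547;  p ← (1−ω)·-3.0000 + ω·-0.7547 = -1.4507
  q: GS value = (5 - (-0.5)·-1.4507 - (-3)·0.0000) / (7.5) = 0.5700;  q ← (1−ω)·0.0000 + ω·0.5700 = 0.3933
  r: GS value = (-4 - (-1.7)·-1.4507 - (-0.7)·0.3933) / (5.4) = -1.1465;  r ← (1−ω)·0.0000 + ω·-1.1465 = -0.7911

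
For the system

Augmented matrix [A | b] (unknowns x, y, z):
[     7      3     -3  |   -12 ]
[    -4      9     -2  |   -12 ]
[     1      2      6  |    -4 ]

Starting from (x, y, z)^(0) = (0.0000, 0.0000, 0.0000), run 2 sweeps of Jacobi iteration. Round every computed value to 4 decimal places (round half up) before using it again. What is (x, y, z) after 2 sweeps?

Iteration 1:
  x = (-12 - (3)·0.0000 - (-3)·0.0000) / (7) = -1.7143
  y = (-12 - (-4)·0.0000 - (-2)·0.0000) / (9) = -1.3333
  z = (-4 - (1)·0.0000 - (2)·0.0000) / (6) = -0.6667
Iteration 2:
  x = (-12 - (3)·-1.3333 - (-3)·-0.6667) / (7) = -1.4286
  y = (-12 - (-4)·-1.7143 - (-2)·-0.6667) / (9) = -2.2434
  z = (-4 - (1)·-1.7143 - (2)·-1.3333) / (6) = 0.0635

(-1.4286, -2.2434, 0.0635)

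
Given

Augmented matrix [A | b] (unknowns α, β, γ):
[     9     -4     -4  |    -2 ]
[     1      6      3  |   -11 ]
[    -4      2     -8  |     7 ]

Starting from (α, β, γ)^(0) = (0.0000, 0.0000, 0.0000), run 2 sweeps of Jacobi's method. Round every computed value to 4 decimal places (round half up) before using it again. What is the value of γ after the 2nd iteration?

-1.2222

Iteration 1:
  α = (-2 - (-4)·0.0000 - (-4)·0.0000) / (9) = -0.2222
  β = (-11 - (1)·0.0000 - (3)·0.0000) / (6) = -1.8333
  γ = (7 - (-4)·0.0000 - (2)·0.0000) / (-8) = -0.8750
Iteration 2:
  α = (-2 - (-4)·-1.8333 - (-4)·-0.8750) / (9) = -1.4259
  β = (-11 - (1)·-0.2222 - (3)·-0.8750) / (6) = -1.3588
  γ = (7 - (-4)·-0.2222 - (2)·-1.8333) / (-8) = -1.2222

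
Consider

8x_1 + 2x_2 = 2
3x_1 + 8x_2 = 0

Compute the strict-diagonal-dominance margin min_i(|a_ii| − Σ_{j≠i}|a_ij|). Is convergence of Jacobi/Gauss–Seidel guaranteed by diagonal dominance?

row 1: |8| − (2) = 6
row 2: |8| − (3) = 5
minimum over rows = 5 → strictly diagonally dominant (convergence guaranteed)

5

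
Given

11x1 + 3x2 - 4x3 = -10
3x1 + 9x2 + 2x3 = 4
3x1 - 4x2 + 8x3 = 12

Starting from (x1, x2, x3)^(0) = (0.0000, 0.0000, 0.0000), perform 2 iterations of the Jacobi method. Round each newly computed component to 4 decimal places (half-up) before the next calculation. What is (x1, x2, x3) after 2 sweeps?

Iteration 1:
  x1 = (-10 - (3)·0.0000 - (-4)·0.0000) / (11) = -0.9091
  x2 = (4 - (3)·0.0000 - (2)·0.0000) / (9) = 0.4444
  x3 = (12 - (3)·0.0000 - (-4)·0.0000) / (8) = 1.5000
Iteration 2:
  x1 = (-10 - (3)·0.4444 - (-4)·1.5000) / (11) = -0.4848
  x2 = (4 - (3)·-0.9091 - (2)·1.5000) / (9) = 0.4141
  x3 = (12 - (3)·-0.9091 - (-4)·0.4444) / (8) = 2.0631

(-0.4848, 0.4141, 2.0631)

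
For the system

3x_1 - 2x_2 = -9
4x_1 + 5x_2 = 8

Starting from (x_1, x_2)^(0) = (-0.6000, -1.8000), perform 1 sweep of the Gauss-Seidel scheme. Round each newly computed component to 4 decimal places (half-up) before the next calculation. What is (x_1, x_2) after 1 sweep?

Iteration 1:
  x_1 = (-9 - (-2)·-1.8000) / (3) = -4.2000
  x_2 = (8 - (4)·-4.2000) / (5) = 4.9600

(-4.2000, 4.9600)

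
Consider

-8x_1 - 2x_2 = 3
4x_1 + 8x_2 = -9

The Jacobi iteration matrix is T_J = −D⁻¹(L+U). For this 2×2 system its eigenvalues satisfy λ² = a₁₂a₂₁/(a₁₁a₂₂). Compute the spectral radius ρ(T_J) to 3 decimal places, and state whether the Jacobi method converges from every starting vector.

a₁₂a₂₁/(a₁₁a₂₂) = (-2)·(4) / ((-8)·(8)) = 0.125000
ρ = √|0.125000| = √0.125000 = 0.354
ρ < 1, so Jacobi converges

0.354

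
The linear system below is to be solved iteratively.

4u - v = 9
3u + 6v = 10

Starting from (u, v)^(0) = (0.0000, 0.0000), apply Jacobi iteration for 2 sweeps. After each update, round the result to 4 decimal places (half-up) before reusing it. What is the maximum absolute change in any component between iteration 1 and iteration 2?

1.1250

Iteration 1:
  u = (9 - (-1)·0.0000) / (4) = 2.2500
  v = (10 - (3)·0.0000) / (6) = 1.6667
Iteration 2:
  u = (9 - (-1)·1.6667) / (4) = 2.6667
  v = (10 - (3)·2.2500) / (6) = 0.5417
Change: (0.4167, -1.1250) → max |·| = 1.1250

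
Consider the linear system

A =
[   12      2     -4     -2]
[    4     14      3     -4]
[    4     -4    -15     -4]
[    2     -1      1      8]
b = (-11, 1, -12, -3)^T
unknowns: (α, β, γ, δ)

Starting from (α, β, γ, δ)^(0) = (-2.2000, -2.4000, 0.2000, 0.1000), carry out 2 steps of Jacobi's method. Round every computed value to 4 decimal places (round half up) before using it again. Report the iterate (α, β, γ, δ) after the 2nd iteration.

(-0.7804, -0.0248, 0.5416, -0.2843)

Iteration 1:
  α = (-11 - (2)·-2.4000 - (-4)·0.2000 - (-2)·0.1000) / (12) = -0.4333
  β = (1 - (4)·-2.2000 - (3)·0.2000 - (-4)·0.1000) / (14) = 0.6857
  γ = (-12 - (4)·-2.2000 - (-4)·-2.4000 - (-4)·0.1000) / (-15) = 0.8267
  δ = (-3 - (2)·-2.2000 - (-1)·-2.4000 - (1)·0.2000) / (8) = -0.1500
Iteration 2:
  α = (-11 - (2)·0.6857 - (-4)·0.8267 - (-2)·-0.1500) / (12) = -0.7804
  β = (1 - (4)·-0.4333 - (3)·0.8267 - (-4)·-0.1500) / (14) = -0.0248
  γ = (-12 - (4)·-0.4333 - (-4)·0.6857 - (-4)·-0.1500) / (-15) = 0.5416
  δ = (-3 - (2)·-0.4333 - (-1)·0.6857 - (1)·0.8267) / (8) = -0.2843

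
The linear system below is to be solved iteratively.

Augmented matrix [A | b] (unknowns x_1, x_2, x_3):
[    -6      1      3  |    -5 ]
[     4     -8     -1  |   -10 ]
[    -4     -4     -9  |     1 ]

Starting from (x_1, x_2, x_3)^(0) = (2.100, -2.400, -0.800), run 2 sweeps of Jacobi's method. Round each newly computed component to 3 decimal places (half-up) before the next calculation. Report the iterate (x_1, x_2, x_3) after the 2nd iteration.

(1.244, 1.264, -1.192)

Iteration 1:
  x_1 = (-5 - (1)·-2.400 - (3)·-0.800) / (-6) = 0.033
  x_2 = (-10 - (4)·2.100 - (-1)·-0.800) / (-8) = 2.400
  x_3 = (1 - (-4)·2.100 - (-4)·-2.400) / (-9) = 0.022
Iteration 2:
  x_1 = (-5 - (1)·2.400 - (3)·0.022) / (-6) = 1.244
  x_2 = (-10 - (4)·0.033 - (-1)·0.022) / (-8) = 1.264
  x_3 = (1 - (-4)·0.033 - (-4)·2.400) / (-9) = -1.192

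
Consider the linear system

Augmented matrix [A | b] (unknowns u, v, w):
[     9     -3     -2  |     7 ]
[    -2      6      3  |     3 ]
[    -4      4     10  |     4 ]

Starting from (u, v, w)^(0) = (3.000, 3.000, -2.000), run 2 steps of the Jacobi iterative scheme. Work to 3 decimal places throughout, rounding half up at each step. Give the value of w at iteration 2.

-0.067

Iteration 1:
  u = (7 - (-3)·3.000 - (-2)·-2.000) / (9) = 1.333
  v = (3 - (-2)·3.000 - (3)·-2.000) / (6) = 2.500
  w = (4 - (-4)·3.000 - (4)·3.000) / (10) = 0.400
Iteration 2:
  u = (7 - (-3)·2.500 - (-2)·0.400) / (9) = 1.700
  v = (3 - (-2)·1.333 - (3)·0.400) / (6) = 0.744
  w = (4 - (-4)·1.333 - (4)·2.500) / (10) = -0.067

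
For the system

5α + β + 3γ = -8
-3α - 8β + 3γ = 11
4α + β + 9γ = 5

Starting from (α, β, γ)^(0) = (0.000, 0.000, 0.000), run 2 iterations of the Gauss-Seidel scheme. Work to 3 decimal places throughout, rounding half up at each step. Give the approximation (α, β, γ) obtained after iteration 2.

Iteration 1:
  α = (-8 - (1)·0.000 - (3)·0.000) / (5) = -1.600
  β = (11 - (-3)·-1.600 - (3)·0.000) / (-8) = -0.775
  γ = (5 - (4)·-1.600 - (1)·-0.775) / (9) = 1.353
Iteration 2:
  α = (-8 - (1)·-0.775 - (3)·1.353) / (5) = -2.257
  β = (11 - (-3)·-2.257 - (3)·1.353) / (-8) = -0.021
  γ = (5 - (4)·-2.257 - (1)·-0.021) / (9) = 1.561

(-2.257, -0.021, 1.561)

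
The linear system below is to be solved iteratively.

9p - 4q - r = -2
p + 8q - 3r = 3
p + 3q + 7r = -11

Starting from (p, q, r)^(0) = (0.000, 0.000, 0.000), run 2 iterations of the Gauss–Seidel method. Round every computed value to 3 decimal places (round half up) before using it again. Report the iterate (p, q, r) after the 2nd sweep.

(-0.233, -0.238, -1.436)

Iteration 1:
  p = (-2 - (-4)·0.000 - (-1)·0.000) / (9) = -0.222
  q = (3 - (1)·-0.222 - (-3)·0.000) / (8) = 0.403
  r = (-11 - (1)·-0.222 - (3)·0.403) / (7) = -1.712
Iteration 2:
  p = (-2 - (-4)·0.403 - (-1)·-1.712) / (9) = -0.233
  q = (3 - (1)·-0.233 - (-3)·-1.712) / (8) = -0.238
  r = (-11 - (1)·-0.233 - (3)·-0.238) / (7) = -1.436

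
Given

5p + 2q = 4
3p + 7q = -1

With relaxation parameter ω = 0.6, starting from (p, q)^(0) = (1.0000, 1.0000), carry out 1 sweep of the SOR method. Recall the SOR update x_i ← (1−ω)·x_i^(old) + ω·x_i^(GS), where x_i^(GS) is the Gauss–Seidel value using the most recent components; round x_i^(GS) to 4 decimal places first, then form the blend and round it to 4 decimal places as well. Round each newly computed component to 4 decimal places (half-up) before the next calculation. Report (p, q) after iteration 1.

Iteration 1:
  p: GS value = (4 - (2)·1.0000) / (5) = 0.4000;  p ← (1−ω)·1.0000 + ω·0.4000 = 0.6400
  q: GS value = (-1 - (3)·0.6400) / (7) = -0.4171;  q ← (1−ω)·1.0000 + ω·-0.4171 = 0.1497

(0.6400, 0.1497)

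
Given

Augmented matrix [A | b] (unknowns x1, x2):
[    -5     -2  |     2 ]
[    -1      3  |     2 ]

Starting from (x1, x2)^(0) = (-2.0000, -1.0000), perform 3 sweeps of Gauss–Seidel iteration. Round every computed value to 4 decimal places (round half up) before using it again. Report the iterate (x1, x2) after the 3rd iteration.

(-0.5778, 0.4741)

Iteration 1:
  x1 = (2 - (-2)·-1.0000) / (-5) = 0.0000
  x2 = (2 - (-1)·0.0000) / (3) = 0.6667
Iteration 2:
  x1 = (2 - (-2)·0.6667) / (-5) = -0.6667
  x2 = (2 - (-1)·-0.6667) / (3) = 0.4444
Iteration 3:
  x1 = (2 - (-2)·0.4444) / (-5) = -0.5778
  x2 = (2 - (-1)·-0.5778) / (3) = 0.4741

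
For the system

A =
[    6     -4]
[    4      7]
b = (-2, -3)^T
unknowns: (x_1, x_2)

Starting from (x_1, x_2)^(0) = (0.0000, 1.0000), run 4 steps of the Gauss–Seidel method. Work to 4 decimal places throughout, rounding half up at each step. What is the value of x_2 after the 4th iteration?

Iteration 1:
  x_1 = (-2 - (-4)·1.0000) / (6) = 0.3333
  x_2 = (-3 - (4)·0.3333) / (7) = -0.6190
Iteration 2:
  x_1 = (-2 - (-4)·-0.6190) / (6) = -0.7460
  x_2 = (-3 - (4)·-0.7460) / (7) = -0.0023
Iteration 3:
  x_1 = (-2 - (-4)·-0.0023) / (6) = -0.3349
  x_2 = (-3 - (4)·-0.3349) / (7) = -0.2372
Iteration 4:
  x_1 = (-2 - (-4)·-0.2372) / (6) = -0.4915
  x_2 = (-3 - (4)·-0.4915) / (7) = -0.1477

-0.1477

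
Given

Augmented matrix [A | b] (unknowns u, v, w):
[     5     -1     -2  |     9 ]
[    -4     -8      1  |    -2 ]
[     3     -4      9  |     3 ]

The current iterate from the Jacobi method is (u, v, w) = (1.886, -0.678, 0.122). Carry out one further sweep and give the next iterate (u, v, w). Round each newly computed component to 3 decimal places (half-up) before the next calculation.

(1.713, -0.678, -0.597)

One sweep:
  u = (9 - (-1)·-0.678 - (-2)·0.122) / (5) = 1.713
  v = (-2 - (-4)·1.886 - (1)·0.122) / (-8) = -0.678
  w = (3 - (3)·1.886 - (-4)·-0.678) / (9) = -0.597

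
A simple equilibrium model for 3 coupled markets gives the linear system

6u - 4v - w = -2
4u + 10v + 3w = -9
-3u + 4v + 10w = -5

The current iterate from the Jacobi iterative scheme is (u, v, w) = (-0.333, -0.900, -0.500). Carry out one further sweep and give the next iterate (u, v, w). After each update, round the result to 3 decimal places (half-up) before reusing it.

One sweep:
  u = (-2 - (-4)·-0.900 - (-1)·-0.500) / (6) = -1.017
  v = (-9 - (4)·-0.333 - (3)·-0.500) / (10) = -0.617
  w = (-5 - (-3)·-0.333 - (4)·-0.900) / (10) = -0.240

(-1.017, -0.617, -0.240)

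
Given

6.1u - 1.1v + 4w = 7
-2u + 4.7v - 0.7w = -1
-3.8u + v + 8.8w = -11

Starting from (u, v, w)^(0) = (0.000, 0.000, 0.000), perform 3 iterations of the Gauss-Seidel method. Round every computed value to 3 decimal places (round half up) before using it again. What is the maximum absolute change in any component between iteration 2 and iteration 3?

Iteration 1:
  u = (7 - (-1.1)·0.000 - (4)·0.000) / (6.1) = 1.148
  v = (-1 - (-2)·1.148 - (-0.7)·0.000) / (4.7) = 0.276
  w = (-11 - (-3.8)·1.148 - (1)·0.276) / (8.8) = -0.786
Iteration 2:
  u = (7 - (-1.1)·0.276 - (4)·-0.786) / (6.1) = 1.713
  v = (-1 - (-2)·1.713 - (-0.7)·-0.786) / (4.7) = 0.399
  w = (-11 - (-3.8)·1.713 - (1)·0.399) / (8.8) = -0.556
Iteration 3:
  u = (7 - (-1.1)·0.399 - (4)·-0.556) / (6.1) = 1.584
  v = (-1 - (-2)·1.584 - (-0.7)·-0.556) / (4.7) = 0.378
  w = (-11 - (-3.8)·1.584 - (1)·0.378) / (8.8) = -0.609
Change: (-0.129, -0.021, -0.053) → max |·| = 0.129

0.129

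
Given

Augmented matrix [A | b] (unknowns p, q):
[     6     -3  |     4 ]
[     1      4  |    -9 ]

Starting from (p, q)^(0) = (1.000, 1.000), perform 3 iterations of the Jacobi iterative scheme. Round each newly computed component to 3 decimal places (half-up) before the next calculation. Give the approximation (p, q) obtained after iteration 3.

Iteration 1:
  p = (4 - (-3)·1.000) / (6) = 1.167
  q = (-9 - (1)·1.000) / (4) = -2.500
Iteration 2:
  p = (4 - (-3)·-2.500) / (6) = -0.583
  q = (-9 - (1)·1.167) / (4) = -2.542
Iteration 3:
  p = (4 - (-3)·-2.542) / (6) = -0.604
  q = (-9 - (1)·-0.583) / (4) = -2.104

(-0.604, -2.104)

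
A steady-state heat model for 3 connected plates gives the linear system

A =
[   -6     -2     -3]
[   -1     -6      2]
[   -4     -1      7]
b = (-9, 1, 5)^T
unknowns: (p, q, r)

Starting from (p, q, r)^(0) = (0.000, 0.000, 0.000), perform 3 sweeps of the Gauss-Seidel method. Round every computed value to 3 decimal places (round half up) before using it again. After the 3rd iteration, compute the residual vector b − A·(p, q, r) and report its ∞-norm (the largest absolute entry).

0.302

Iteration 1:
  p = (-9 - (-2)·0.000 - (-3)·0.000) / (-6) = 1.500
  q = (1 - (-1)·1.500 - (2)·0.000) / (-6) = -0.417
  r = (5 - (-4)·1.500 - (-1)·-0.417) / (7) = 1.512
Iteration 2:
  p = (-9 - (-2)·-0.417 - (-3)·1.512) / (-6) = 0.883
  q = (1 - (-1)·0.883 - (2)·1.512) / (-6) = 0.190
  r = (5 - (-4)·0.883 - (-1)·0.190) / (7) = 1.246
Iteration 3:
  p = (-9 - (-2)·0.190 - (-3)·1.246) / (-6) = 0.814
  q = (1 - (-1)·0.814 - (2)·1.246) / (-6) = 0.113
  r = (5 - (-4)·0.814 - (-1)·0.113) / (7) = 1.196
Residual b − A·x = (-0.302, 0.100, -0.003); ∞-norm = 0.302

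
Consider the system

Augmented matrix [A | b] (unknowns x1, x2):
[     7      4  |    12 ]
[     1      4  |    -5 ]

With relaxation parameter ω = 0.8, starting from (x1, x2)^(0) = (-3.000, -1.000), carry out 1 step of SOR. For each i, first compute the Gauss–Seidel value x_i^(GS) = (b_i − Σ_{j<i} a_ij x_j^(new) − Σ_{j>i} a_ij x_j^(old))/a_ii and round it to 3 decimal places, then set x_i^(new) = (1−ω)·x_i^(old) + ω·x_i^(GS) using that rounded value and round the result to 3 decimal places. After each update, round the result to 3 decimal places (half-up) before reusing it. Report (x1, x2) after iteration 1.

(1.229, -1.446)

Iteration 1:
  x1: GS value = (12 - (4)·-1.000) / (7) = 2.286;  x1 ← (1−ω)·-3.000 + ω·2.286 = 1.229
  x2: GS value = (-5 - (1)·1.229) / (4) = -1.557;  x2 ← (1−ω)·-1.000 + ω·-1.557 = -1.446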